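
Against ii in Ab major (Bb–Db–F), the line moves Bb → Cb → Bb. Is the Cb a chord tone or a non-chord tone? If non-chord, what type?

The harmony at that moment is Bb minor triad (Bb, Db, F); Cb is not a chord tone.
It is approached by step up from Bb and left by step down to Bb.
Step away and step back to the same note — a neighbor tone (upper neighbor).

Non-chord tone — a neighbor tone.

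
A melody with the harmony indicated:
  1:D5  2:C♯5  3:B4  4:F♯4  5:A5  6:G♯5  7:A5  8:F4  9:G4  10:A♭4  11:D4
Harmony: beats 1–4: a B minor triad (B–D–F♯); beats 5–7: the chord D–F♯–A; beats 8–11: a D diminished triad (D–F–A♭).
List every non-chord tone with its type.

The harmony at that moment is B minor triad (B, D, F♯); C♯5 is not a chord tone.
It is approached by step down from D5 and left by step down to B4.
Step in, step out in the same direction — a passing tone.
The harmony at that moment is D major triad (D, F♯, A); G♯5 is not a chord tone.
It is approached by step down from A5 and left by step up to A5.
Step away and step back to the same note — a neighbor tone (lower neighbor).
The harmony at that moment is D diminished triad (D, F, A♭); G4 is not a chord tone.
It is approached by step up from F4 and left by step up to A♭4.
Step in, step out in the same direction — a passing tone.

C♯5 (beat 2) — passing tone; G♯5 (beat 6) — neighbor tone; G4 (beat 9) — passing tone.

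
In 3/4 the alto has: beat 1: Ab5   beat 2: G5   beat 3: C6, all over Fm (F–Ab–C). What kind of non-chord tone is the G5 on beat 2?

The harmony at that moment is F minor triad (F, Ab, C); G5 is not a chord tone.
It is approached by step down from Ab5 and left by leap up to C6.
Step in, leap out, on a weak beat — an escape tone.

Escape tone.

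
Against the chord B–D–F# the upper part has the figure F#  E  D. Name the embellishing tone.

The harmony at that moment is B minor triad (B, D, F#); E is not a chord tone.
It is approached by step down from F# and left by step down to D.
Step in, step out in the same direction — a passing tone.

E is a passing tone.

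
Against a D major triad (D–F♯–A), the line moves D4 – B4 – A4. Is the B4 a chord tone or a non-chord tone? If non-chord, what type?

Non-chord tone — an appoggiatura.

The harmony at that moment is D major triad (D, F♯, A); B4 is not a chord tone.
It is approached by leap up from D4 and left by step down to A4.
Leap in, step out — an appoggiatura.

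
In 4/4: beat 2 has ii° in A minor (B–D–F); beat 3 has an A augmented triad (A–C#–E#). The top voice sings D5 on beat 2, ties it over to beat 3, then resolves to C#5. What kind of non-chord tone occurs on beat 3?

Suspension.

The harmony at that moment is A augmented triad (A, C#, E#); D5 is not a chord tone.
It is held over (the same pitch as the preceding D5) and left by step down to C#5.
Held over from the previous chord and resolving down by step — a suspension.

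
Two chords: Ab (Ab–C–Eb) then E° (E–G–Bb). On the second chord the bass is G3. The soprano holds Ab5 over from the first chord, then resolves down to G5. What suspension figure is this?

9–8 suspension.

At the second chord the bass is G3. The suspended Ab5 lies a ninth above the bass; after resolving down by step to G5, the interval above the bass becomes an octave.
Suspension figures are named by those two intervals: 9–8.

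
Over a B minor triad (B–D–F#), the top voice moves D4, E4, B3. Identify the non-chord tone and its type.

The harmony at that moment is B minor triad (B, D, F#); E4 is not a chord tone.
It is approached by step up from D4 and left by leap down to B3.
Step in, leap out — an escape tone.

E4 is an escape tone.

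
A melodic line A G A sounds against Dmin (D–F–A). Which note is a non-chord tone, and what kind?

The harmony at that moment is D minor triad (D, F, A); G is not a chord tone.
It is approached by step down from A and left by step up to A.
Step away and step back to the same note — a neighbor tone (lower neighbor).

G is a neighbor tone.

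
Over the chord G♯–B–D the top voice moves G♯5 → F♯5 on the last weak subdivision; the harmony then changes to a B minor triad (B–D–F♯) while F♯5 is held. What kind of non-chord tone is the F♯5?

F♯5 is an anticipation.

The harmony at that moment is G♯ diminished triad (G♯, B, D); F♯5 is not a chord tone.
It is approached by step down from G♯5 and then sustained as the same pitch into the next harmony.
Arriving early and becoming a chord tone when the harmony changes — an anticipation.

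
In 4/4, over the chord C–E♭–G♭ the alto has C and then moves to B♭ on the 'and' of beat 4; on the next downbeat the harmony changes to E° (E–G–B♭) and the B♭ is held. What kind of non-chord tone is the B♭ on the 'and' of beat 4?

The harmony at that moment is C diminished triad (C, E♭, G♭); B♭ is not a chord tone.
It is approached by step down from C and then sustained as the same pitch into the next harmony.
Arriving early and becoming a chord tone when the harmony changes — an anticipation.

Anticipation.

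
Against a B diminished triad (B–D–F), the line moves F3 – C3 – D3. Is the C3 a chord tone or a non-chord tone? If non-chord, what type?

The harmony at that moment is B diminished triad (B, D, F); C3 is not a chord tone.
It is approached by leap down from F3 and left by step up to D3.
Leap in, step out — an appoggiatura.

Non-chord tone — an appoggiatura.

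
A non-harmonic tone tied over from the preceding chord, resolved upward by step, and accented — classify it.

Approach: by preparation — the pitch is first a chord tone, then held (tied or repeated) while the harmony changes under it. Departure: up by step. Metric position: strong.
A prepared dissonance that resolves upward by step — a retardation. (The same figure resolving downward would be a suspension.)

Retardation.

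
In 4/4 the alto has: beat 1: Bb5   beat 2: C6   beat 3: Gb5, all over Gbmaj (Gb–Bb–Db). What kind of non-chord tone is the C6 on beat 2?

Escape tone.

The harmony at that moment is Gb major triad (Gb, Bb, Db); C6 is not a chord tone.
It is approached by step up from Bb5 and left by leap down to Gb5.
Step in, leap out, on a weak beat — an escape tone.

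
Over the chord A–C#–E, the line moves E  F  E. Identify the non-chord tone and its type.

The harmony at that moment is A major triad (A, C#, E); F is not a chord tone.
It is approached by step up from E and left by step down to E.
Step away and step back to the same note — a neighbor tone (upper neighbor).

F is a neighbor tone.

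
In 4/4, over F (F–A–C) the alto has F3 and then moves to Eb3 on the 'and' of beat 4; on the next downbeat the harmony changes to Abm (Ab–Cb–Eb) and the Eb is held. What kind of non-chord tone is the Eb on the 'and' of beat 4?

Anticipation.

The harmony at that moment is F major triad (F, A, C); Eb3 is not a chord tone.
It is approached by step down from F3 and then sustained as the same pitch into the next harmony.
Arriving early and becoming a chord tone when the harmony changes — an anticipation.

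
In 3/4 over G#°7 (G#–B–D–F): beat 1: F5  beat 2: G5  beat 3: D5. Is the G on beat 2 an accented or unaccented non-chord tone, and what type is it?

Unaccented escape tone.

The harmony at that moment is G# diminished seventh chord (G#, B, D, F); G5 is not a chord tone.
It is approached by step up from F5 and left by leap down to D5.
Step in, leap out — an escape tone.
It falls on a weak beat, so it is unaccented.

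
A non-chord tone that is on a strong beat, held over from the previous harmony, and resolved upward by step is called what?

Approach: by preparation — the pitch is first a chord tone, then held (tied or repeated) while the harmony changes under it. Departure: up by step. Metric position: strong.
A prepared dissonance that resolves upward by step — a retardation. (The same figure resolving downward would be a suspension.)

Retardation.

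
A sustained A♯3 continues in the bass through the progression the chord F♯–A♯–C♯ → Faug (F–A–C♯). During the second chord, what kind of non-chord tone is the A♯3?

The harmony at that moment is F augmented triad (F, A, C♯); A♯3 is not a chord tone.
It is held over (the same pitch as the preceding A♯3) and then sustained as the same pitch into the next harmony.
Sustained through a change of harmony — a pedal tone.

Pedal tone (pedal point).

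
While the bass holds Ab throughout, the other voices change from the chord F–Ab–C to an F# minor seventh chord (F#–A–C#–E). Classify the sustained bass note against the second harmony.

The harmony at that moment is F# minor seventh chord (F#, A, C#, E); Ab is not a chord tone.
It is held over (the same pitch as the preceding Ab) and then sustained as the same pitch into the next harmony.
Sustained through a change of harmony — a pedal tone.

Pedal tone (pedal point).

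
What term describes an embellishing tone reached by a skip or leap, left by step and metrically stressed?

Approach: by leap. Departure: by step. Metric position: strong.
Leap in, step out, in a metrically strong position — an appoggiatura. (It is the mirror image of the escape tone, which steps in and leaps out from a weak position.)

Appoggiatura.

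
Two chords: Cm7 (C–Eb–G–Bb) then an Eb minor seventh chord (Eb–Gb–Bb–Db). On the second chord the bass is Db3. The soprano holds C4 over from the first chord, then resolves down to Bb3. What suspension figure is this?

7–6 suspension.

At the second chord the bass is Db3. The suspended C4 lies a seventh above the bass; after resolving down by step to Bb3, the interval above the bass becomes a sixth.
Suspension figures are named by those two intervals: 7–6.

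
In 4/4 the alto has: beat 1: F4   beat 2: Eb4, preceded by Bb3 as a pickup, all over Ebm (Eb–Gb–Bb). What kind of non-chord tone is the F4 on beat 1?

Appoggiatura.

The harmony at that moment is Eb minor triad (Eb, Gb, Bb); F4 is not a chord tone.
It is approached by leap up from Bb3 and left by step down to Eb4.
Leap in, step out, metrically accented — an appoggiatura.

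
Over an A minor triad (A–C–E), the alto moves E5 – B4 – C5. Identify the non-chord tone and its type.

B4 is an appoggiatura.

The harmony at that moment is A minor triad (A, C, E); B4 is not a chord tone.
It is approached by leap down from E5 and left by step up to C5.
Leap in, step out — an appoggiatura.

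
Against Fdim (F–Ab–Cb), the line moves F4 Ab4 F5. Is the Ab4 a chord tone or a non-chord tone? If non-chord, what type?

Chord tone (the third of F diminished triad).

F diminished triad contains F, Ab, Cb; Ab is the third, so it is a chord tone.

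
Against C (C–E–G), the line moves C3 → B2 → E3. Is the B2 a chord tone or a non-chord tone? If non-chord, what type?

The harmony at that moment is C major triad (C, E, G); B2 is not a chord tone.
It is approached by step down from C3 and left by leap up to E3.
Step in, leap out — an escape tone.

Non-chord tone — an escape tone.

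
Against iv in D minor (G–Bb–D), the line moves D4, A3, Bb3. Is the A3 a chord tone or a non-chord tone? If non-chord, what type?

The harmony at that moment is G minor triad (G, Bb, D); A3 is not a chord tone.
It is approached by leap down from D4 and left by step up to Bb3.
Leap in, step out — an appoggiatura.

Non-chord tone — an appoggiatura.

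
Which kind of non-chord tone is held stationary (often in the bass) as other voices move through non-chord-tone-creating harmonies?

Approach: none. Departure: none — a single pitch is sustained while the chords change around it, passing through harmonies that do not contain it.
No melodic motion at all; the dissonance is created entirely by the moving harmonies against the stationary note — a pedal tone (pedal point).

Pedal tone.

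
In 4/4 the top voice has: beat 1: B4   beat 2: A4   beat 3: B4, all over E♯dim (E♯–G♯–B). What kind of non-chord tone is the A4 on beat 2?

The harmony at that moment is E♯ diminished triad (E♯, G♯, B); A4 is not a chord tone.
It is approached by step down from B4 and left by step up to B4.
Step away and step back to the same note — a neighbor tone (lower neighbor).

Lower neighbor tone.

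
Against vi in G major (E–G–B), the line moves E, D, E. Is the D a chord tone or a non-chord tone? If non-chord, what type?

The harmony at that moment is E minor triad (E, G, B); D is not a chord tone.
It is approached by step down from E and left by step up to E.
Step away and step back to the same note — a neighbor tone (lower neighbor).

Non-chord tone — a neighbor tone.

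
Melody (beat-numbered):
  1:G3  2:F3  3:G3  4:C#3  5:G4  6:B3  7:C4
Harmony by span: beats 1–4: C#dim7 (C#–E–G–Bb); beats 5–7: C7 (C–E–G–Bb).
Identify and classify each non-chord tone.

F3 (beat 2) — neighbor tone; B3 (beat 6) — appoggiatura.

The harmony at that moment is C# diminished seventh chord (C#, E, G, Bb); F3 is not a chord tone.
It is approached by step down from G3 and left by step up to G3.
Step away and step back to the same note — a neighbor tone (lower neighbor).
The harmony at that moment is C dominant seventh chord (C, E, G, Bb); B3 is not a chord tone.
It is approached by leap down from G4 and left by step up to C4.
Leap in, step out — an appoggiatura.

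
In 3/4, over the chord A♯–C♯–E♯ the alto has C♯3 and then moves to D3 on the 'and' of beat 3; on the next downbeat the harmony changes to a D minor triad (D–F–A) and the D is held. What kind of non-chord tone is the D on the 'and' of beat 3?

Anticipation.

The harmony at that moment is A♯ minor triad (A♯, C♯, E♯); D3 is not a chord tone.
It is approached by step up from C♯3 and then sustained as the same pitch into the next harmony.
Arriving early and becoming a chord tone when the harmony changes — an anticipation.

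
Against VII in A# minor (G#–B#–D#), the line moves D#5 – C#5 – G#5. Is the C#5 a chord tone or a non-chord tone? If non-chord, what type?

The harmony at that moment is G# major triad (G#, B#, D#); C#5 is not a chord tone.
It is approached by step down from D#5 and left by leap up to G#5.
Step in, leap out — an escape tone.

Non-chord tone — an escape tone.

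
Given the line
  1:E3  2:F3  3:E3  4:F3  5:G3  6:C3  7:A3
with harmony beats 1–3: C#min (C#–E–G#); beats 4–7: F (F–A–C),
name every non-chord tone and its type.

F3 (beat 2) — neighbor tone; G3 (beat 5) — escape tone.

The harmony at that moment is C# minor triad (C#, E, G#); F3 is not a chord tone.
It is approached by step up from E3 and left by step down to E3.
Step away and step back to the same note — a neighbor tone (upper neighbor).
The harmony at that moment is F major triad (F, A, C); G3 is not a chord tone.
It is approached by step up from F3 and left by leap down to C3.
Step in, leap out — an escape tone.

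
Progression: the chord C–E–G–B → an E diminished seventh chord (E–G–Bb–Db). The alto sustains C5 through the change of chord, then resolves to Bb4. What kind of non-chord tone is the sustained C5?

The harmony at that moment is E diminished seventh chord (E, G, Bb, Db); C5 is not a chord tone.
It is held over (the same pitch as the preceding C5) and left by step down to Bb4.
Held over from the previous chord and resolving down by step — a suspension.

C5 is a suspension.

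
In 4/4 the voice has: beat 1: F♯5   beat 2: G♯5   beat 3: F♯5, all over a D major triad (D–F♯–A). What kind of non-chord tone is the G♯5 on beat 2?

The harmony at that moment is D major triad (D, F♯, A); G♯5 is not a chord tone.
It is approached by step up from F♯5 and left by step down to F♯5.
Step away and step back to the same note — a neighbor tone (upper neighbor).

Upper neighbor tone.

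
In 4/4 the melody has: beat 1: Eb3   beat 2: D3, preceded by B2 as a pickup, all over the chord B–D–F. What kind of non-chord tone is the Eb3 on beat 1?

Appoggiatura.

The harmony at that moment is B diminished triad (B, D, F); Eb3 is not a chord tone.
It is approached by leap up from B2 and left by step down to D3.
Leap in, step out, metrically accented — an appoggiatura.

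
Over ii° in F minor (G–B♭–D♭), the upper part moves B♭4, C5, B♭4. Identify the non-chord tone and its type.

C5 is a neighbor tone.

The harmony at that moment is G diminished triad (G, B♭, D♭); C5 is not a chord tone.
It is approached by step up from B♭4 and left by step down to B♭4.
Step away and step back to the same note — a neighbor tone (upper neighbor).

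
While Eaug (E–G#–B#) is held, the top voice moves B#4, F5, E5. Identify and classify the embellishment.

F5 is an appoggiatura.

The harmony at that moment is E augmented triad (E, G#, B#); F5 is not a chord tone.
It is approached by leap up from B#4 and left by step down to E5.
Leap in, step out — an appoggiatura.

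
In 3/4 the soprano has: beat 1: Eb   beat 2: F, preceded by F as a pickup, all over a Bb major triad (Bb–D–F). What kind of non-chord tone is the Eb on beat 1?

Lower neighbor tone.

The harmony at that moment is Bb major triad (Bb, D, F); Eb is not a chord tone.
It is approached by step down from F and left by step up to F.
Step away and step back to the same note — a neighbor tone (lower neighbor).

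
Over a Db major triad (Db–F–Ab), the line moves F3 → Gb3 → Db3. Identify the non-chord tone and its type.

Gb3 is an escape tone.

The harmony at that moment is Db major triad (Db, F, Ab); Gb3 is not a chord tone.
It is approached by step up from F3 and left by leap down to Db3.
Step in, leap out — an escape tone.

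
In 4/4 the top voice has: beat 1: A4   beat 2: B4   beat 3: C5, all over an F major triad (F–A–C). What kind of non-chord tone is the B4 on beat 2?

Passing tone.

The harmony at that moment is F major triad (F, A, C); B4 is not a chord tone.
It is approached by step up from A4 and left by step up to C5.
Step in, step out in the same direction — a passing tone.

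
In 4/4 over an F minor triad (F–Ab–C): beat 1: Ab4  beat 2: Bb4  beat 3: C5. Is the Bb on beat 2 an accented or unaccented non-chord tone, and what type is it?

Unaccented passing tone.

The harmony at that moment is F minor triad (F, Ab, C); Bb4 is not a chord tone.
It is approached by step up from Ab4 and left by step up to C5.
Step in, step out in the same direction — a passing tone.
It falls on a weak beat, so it is unaccented.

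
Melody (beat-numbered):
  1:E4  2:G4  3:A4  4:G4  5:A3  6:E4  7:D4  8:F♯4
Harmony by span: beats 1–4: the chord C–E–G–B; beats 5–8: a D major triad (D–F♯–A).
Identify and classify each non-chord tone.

The harmony at that moment is C major seventh chord (C, E, G, B); A4 is not a chord tone.
It is approached by step up from G4 and left by step down to G4.
Step away and step back to the same note — a neighbor tone (upper neighbor).
The harmony at that moment is D major triad (D, F♯, A); E4 is not a chord tone.
It is approached by leap up from A3 and left by step down to D4.
Leap in, step out — an appoggiatura.

A4 (beat 3) — neighbor tone; E4 (beat 6) — appoggiatura.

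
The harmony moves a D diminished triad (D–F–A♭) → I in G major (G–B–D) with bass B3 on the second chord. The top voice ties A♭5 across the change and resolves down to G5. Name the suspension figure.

7–6 suspension.

At the second chord the bass is B3. The suspended A♭5 lies a seventh above the bass; after resolving down by step to G5, the interval above the bass becomes a sixth.
Suspension figures are named by those two intervals: 7–6.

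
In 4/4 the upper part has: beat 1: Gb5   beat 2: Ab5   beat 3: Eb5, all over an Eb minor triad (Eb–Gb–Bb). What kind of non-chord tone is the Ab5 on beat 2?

Escape tone.

The harmony at that moment is Eb minor triad (Eb, Gb, Bb); Ab5 is not a chord tone.
It is approached by step up from Gb5 and left by leap down to Eb5.
Step in, leap out, on a weak beat — an escape tone.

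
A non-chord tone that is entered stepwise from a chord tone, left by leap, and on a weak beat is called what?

Approach: by step. Departure: by leap. Metric position: weak.
Step in, leap out, from a weak position — an escape tone (échappée). (It is the mirror image of the appoggiatura, which leaps in and steps out on a strong beat.)

Escape tone.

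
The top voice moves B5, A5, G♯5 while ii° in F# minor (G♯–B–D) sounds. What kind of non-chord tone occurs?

The harmony at that moment is G♯ diminished triad (G♯, B, D); A5 is not a chord tone.
It is approached by step down from B5 and left by step down to G♯5.
Step in, step out in the same direction — a passing tone.

A5 is a passing tone.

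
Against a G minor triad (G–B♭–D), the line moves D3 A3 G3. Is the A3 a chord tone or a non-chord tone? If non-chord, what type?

The harmony at that moment is G minor triad (G, B♭, D); A3 is not a chord tone.
It is approached by leap up from D3 and left by step down to G3.
Leap in, step out — an appoggiatura.

Non-chord tone — an appoggiatura.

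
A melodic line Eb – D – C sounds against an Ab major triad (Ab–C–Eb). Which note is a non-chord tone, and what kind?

D is a passing tone.

The harmony at that moment is Ab major triad (Ab, C, Eb); D is not a chord tone.
It is approached by step down from Eb and left by step down to C.
Step in, step out in the same direction — a passing tone.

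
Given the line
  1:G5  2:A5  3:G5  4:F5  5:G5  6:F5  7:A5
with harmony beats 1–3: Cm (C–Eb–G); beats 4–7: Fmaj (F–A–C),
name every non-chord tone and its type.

The harmony at that moment is C minor triad (C, Eb, G); A5 is not a chord tone.
It is approached by step up from G5 and left by step down to G5.
Step away and step back to the same note — a neighbor tone (upper neighbor).
The harmony at that moment is F major triad (F, A, C); G5 is not a chord tone.
It is approached by step up from F5 and left by step down to F5.
Step away and step back to the same note — a neighbor tone (upper neighbor).

A5 (beat 2) — neighbor tone; G5 (beat 5) — neighbor tone.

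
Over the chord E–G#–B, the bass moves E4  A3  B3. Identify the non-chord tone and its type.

A3 is an appoggiatura.

The harmony at that moment is E major triad (E, G#, B); A3 is not a chord tone.
It is approached by leap down from E4 and left by step up to B3.
Leap in, step out — an appoggiatura.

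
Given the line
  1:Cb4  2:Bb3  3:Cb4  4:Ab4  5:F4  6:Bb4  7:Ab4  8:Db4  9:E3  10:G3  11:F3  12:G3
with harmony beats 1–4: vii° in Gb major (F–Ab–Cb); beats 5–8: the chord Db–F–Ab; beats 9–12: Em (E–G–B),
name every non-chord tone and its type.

Bb3 (beat 2) — neighbor tone; Bb4 (beat 6) — appoggiatura; F3 (beat 11) — neighbor tone.

The harmony at that moment is F diminished triad (F, Ab, Cb); Bb3 is not a chord tone.
It is approached by step down from Cb4 and left by step up to Cb4.
Step away and step back to the same note — a neighbor tone (lower neighbor).
The harmony at that moment is Db major triad (Db, F, Ab); Bb4 is not a chord tone.
It is approached by leap up from F4 and left by step down to Ab4.
Leap in, step out — an appoggiatura.
The harmony at that moment is E minor triad (E, G, B); F3 is not a chord tone.
It is approached by step down from G3 and left by step up to G3.
Step away and step back to the same note — a neighbor tone (lower neighbor).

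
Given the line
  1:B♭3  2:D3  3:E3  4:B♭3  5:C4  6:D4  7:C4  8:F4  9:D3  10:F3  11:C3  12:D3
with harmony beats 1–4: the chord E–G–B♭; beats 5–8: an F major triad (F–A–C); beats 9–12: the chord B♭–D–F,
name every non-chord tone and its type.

D3 (beat 2) — appoggiatura; D4 (beat 6) — neighbor tone; C3 (beat 11) — appoggiatura.

The harmony at that moment is E diminished triad (E, G, B♭); D3 is not a chord tone.
It is approached by leap down from B♭3 and left by step up to E3.
Leap in, step out — an appoggiatura.
The harmony at that moment is F major triad (F, A, C); D4 is not a chord tone.
It is approached by step up from C4 and left by step down to C4.
Step away and step back to the same note — a neighbor tone (upper neighbor).
The harmony at that moment is B♭ major triad (B♭, D, F); C3 is not a chord tone.
It is approached by leap down from F3 and left by step up to D3.
Leap in, step out — an appoggiatura.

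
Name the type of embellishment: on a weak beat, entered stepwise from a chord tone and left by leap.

Approach: by step. Departure: by leap. Metric position: weak.
Step in, leap out, from a weak position — an escape tone (échappée). (It is the mirror image of the appoggiatura, which leaps in and steps out on a strong beat.)

Escape tone.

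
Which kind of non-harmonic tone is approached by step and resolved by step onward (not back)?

Passing tone.

Approach: by step. Departure: by step, continuing in the same direction.
Stepwise on both sides with no change of direction means the note fills in the space between two different chord tones — a passing tone. (Had it turned back to its starting note it would be a neighbor tone instead.)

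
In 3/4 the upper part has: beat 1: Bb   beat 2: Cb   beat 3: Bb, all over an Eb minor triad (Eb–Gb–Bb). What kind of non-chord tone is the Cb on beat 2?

Upper neighbor tone.

The harmony at that moment is Eb minor triad (Eb, Gb, Bb); Cb is not a chord tone.
It is approached by step up from Bb and left by step down to Bb.
Step away and step back to the same note — a neighbor tone (upper neighbor).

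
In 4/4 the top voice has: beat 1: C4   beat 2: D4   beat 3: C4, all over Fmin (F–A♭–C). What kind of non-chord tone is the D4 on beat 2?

Upper neighbor tone.

The harmony at that moment is F minor triad (F, A♭, C); D4 is not a chord tone.
It is approached by step up from C4 and left by step down to C4.
Step away and step back to the same note — a neighbor tone (upper neighbor).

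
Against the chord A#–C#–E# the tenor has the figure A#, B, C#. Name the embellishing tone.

The harmony at that moment is A# minor triad (A#, C#, E#); B is not a chord tone.
It is approached by step up from A# and left by step up to C#.
Step in, step out in the same direction — a passing tone.

B is a passing tone.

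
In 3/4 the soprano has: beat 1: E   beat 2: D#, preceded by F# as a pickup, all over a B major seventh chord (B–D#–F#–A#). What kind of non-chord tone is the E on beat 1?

Passing tone.

The harmony at that moment is B major seventh chord (B, D#, F#, A#); E is not a chord tone.
It is approached by step down from F# and left by step down to D#.
Step in, step out in the same direction — a passing tone.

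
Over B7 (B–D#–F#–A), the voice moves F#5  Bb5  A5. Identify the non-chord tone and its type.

Bb5 is an appoggiatura.

The harmony at that moment is B dominant seventh chord (B, D#, F#, A); Bb5 is not a chord tone.
It is approached by leap up from F#5 and left by step down to A5.
Leap in, step out — an appoggiatura.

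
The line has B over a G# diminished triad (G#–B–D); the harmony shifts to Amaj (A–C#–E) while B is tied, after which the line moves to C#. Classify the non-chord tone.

The harmony at that moment is A major triad (A, C#, E); B is not a chord tone.
It is held over (the same pitch as the preceding B) and left by step up to C#.
Held over from the previous chord and resolving up by step — a retardation.

B is a retardation.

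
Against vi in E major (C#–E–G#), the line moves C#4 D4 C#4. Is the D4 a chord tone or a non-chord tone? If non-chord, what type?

The harmony at that moment is C# minor triad (C#, E, G#); D4 is not a chord tone.
It is approached by step up from C#4 and left by step down to C#4.
Step away and step back to the same note — a neighbor tone (upper neighbor).

Non-chord tone — a neighbor tone.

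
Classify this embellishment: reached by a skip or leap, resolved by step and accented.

Approach: by leap. Departure: by step. Metric position: strong.
Leap in, step out, in a metrically strong position — an appoggiatura. (It is the mirror image of the escape tone, which steps in and leaps out from a weak position.)

Appoggiatura.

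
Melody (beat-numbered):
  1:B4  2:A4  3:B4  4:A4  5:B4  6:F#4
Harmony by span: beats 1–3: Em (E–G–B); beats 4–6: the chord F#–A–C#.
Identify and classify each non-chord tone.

A4 (beat 2) — neighbor tone; B4 (beat 5) — escape tone.

The harmony at that moment is E minor triad (E, G, B); A4 is not a chord tone.
It is approached by step down from B4 and left by step up to B4.
Step away and step back to the same note — a neighbor tone (lower neighbor).
The harmony at that moment is F# minor triad (F#, A, C#); B4 is not a chord tone.
It is approached by step up from A4 and left by leap down to F#4.
Step in, leap out — an escape tone.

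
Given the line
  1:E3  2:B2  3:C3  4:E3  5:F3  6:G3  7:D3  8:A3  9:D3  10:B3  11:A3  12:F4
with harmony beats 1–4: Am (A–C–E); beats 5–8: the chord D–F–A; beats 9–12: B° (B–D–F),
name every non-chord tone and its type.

The harmony at that moment is A minor triad (A, C, E); B2 is not a chord tone.
It is approached by leap down from E3 and left by step up to C3.
Leap in, step out — an appoggiatura.
The harmony at that moment is D minor triad (D, F, A); G3 is not a chord tone.
It is approached by step up from F3 and left by leap down to D3.
Step in, leap out — an escape tone.
The harmony at that moment is B diminished triad (B, D, F); A3 is not a chord tone.
It is approached by step down from B3 and left by leap up to F4.
Step in, leap out — an escape tone.

B2 (beat 2) — appoggiatura; G3 (beat 6) — escape tone; A3 (beat 11) — escape tone.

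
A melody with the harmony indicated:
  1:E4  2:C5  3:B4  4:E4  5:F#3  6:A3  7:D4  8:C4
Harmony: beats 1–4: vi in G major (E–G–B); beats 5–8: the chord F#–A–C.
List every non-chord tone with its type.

The harmony at that moment is E minor triad (E, G, B); C5 is not a chord tone.
It is approached by leap up from E4 and left by step down to B4.
Leap in, step out — an appoggiatura.
The harmony at that moment is F# diminished triad (F#, A, C); D4 is not a chord tone.
It is approached by leap up from A3 and left by step down to C4.
Leap in, step out — an appoggiatura.

C5 (beat 2) — appoggiatura; D4 (beat 7) — appoggiatura.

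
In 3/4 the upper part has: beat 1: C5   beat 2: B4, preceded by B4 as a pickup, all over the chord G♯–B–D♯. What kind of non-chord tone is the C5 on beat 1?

The harmony at that moment is G♯ minor triad (G♯, B, D♯); C5 is not a chord tone.
It is approached by step up from B4 and left by step down to B4.
Step away and step back to the same note — a neighbor tone (upper neighbor).

Upper neighbor tone.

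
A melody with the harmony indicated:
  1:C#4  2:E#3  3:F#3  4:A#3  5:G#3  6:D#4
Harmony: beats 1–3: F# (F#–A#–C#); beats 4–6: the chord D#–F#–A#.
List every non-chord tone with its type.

The harmony at that moment is F# major triad (F#, A#, C#); E#3 is not a chord tone.
It is approached by leap down from C#4 and left by step up to F#3.
Leap in, step out — an appoggiatura.
The harmony at that moment is D# minor triad (D#, F#, A#); G#3 is not a chord tone.
It is approached by step down from A#3 and left by leap up to D#4.
Step in, leap out — an escape tone.

E#3 (beat 2) — appoggiatura; G#3 (beat 5) — escape tone.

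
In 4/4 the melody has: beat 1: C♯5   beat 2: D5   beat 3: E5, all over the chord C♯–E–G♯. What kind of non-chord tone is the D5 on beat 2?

The harmony at that moment is C♯ minor triad (C♯, E, G♯); D5 is not a chord tone.
It is approached by step up from C♯5 and left by step up to E5.
Step in, step out in the same direction — a passing tone.

Passing tone.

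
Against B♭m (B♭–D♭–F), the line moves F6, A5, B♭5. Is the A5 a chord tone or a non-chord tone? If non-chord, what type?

The harmony at that moment is B♭ minor triad (B♭, D♭, F); A5 is not a chord tone.
It is approached by leap down from F6 and left by step up to B♭5.
Leap in, step out — an appoggiatura.

Non-chord tone — an appoggiatura.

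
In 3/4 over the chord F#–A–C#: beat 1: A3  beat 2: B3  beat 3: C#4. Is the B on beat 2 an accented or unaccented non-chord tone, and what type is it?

Unaccented passing tone.

The harmony at that moment is F# minor triad (F#, A, C#); B3 is not a chord tone.
It is approached by step up from A3 and left by step up to C#4.
Step in, step out in the same direction — a passing tone.
It falls on a weak beat, so it is unaccented.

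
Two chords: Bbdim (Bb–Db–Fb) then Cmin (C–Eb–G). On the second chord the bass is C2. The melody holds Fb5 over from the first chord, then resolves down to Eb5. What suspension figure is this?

At the second chord the bass is C2. The suspended Fb5 lies a fourth above the bass; after resolving down by step to Eb5, the interval above the bass becomes a third.
Suspension figures are named by those two intervals: 4–3.

4–3 suspension.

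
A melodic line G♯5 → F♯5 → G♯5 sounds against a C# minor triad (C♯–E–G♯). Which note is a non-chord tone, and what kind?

F♯5 is a neighbor tone.

The harmony at that moment is C♯ minor triad (C♯, E, G♯); F♯5 is not a chord tone.
It is approached by step down from G♯5 and left by step up to G♯5.
Step away and step back to the same note — a neighbor tone (lower neighbor).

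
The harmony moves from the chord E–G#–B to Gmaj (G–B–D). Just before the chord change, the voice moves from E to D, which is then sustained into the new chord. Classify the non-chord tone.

D is an anticipation.

The harmony at that moment is E major triad (E, G#, B); D is not a chord tone.
It is approached by step down from E and then sustained as the same pitch into the next harmony.
Arriving early and becoming a chord tone when the harmony changes — an anticipation.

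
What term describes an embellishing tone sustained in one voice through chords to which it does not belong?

Approach: none. Departure: none — a single pitch is sustained while the chords change around it, passing through harmonies that do not contain it.
No melodic motion at all; the dissonance is created entirely by the moving harmonies against the stationary note — a pedal tone (pedal point).

Pedal tone.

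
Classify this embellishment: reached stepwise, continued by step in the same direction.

Passing tone.

Approach: by step. Departure: by step, continuing in the same direction.
Stepwise on both sides with no change of direction means the note fills in the space between two different chord tones — a passing tone. (Had it turned back to its starting note it would be a neighbor tone instead.)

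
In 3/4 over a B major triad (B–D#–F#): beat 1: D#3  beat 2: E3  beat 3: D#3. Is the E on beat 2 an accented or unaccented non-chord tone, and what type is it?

The harmony at that moment is B major triad (B, D#, F#); E3 is not a chord tone.
It is approached by step up from D#3 and left by step down to D#3.
Step away and step back to the same note — a neighbor tone (upper neighbor).
It falls on a weak beat, so it is unaccented.

Unaccented neighbor tone.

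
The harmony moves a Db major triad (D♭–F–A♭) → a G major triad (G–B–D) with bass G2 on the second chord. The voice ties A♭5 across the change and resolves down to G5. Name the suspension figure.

9–8 suspension.

At the second chord the bass is G2. The suspended A♭5 lies a ninth above the bass; after resolving down by step to G5, the interval above the bass becomes an octave.
Suspension figures are named by those two intervals: 9–8.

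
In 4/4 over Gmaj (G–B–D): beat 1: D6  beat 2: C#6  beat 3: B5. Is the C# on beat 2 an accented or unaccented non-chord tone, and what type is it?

Unaccented passing tone.

The harmony at that moment is G major triad (G, B, D); C#6 is not a chord tone.
It is approached by step down from D6 and left by step down to B5.
Step in, step out in the same direction — a passing tone.
It falls on a weak beat, so it is unaccented.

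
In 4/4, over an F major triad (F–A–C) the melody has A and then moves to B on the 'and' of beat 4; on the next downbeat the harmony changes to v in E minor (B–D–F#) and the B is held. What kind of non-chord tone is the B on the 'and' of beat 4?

The harmony at that moment is F major triad (F, A, C); B is not a chord tone.
It is approached by step up from A and then sustained as the same pitch into the next harmony.
Arriving early and becoming a chord tone when the harmony changes — an anticipation.

Anticipation.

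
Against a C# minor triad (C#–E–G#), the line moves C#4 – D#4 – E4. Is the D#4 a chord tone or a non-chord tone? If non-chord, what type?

Non-chord tone — a passing tone.

The harmony at that moment is C# minor triad (C#, E, G#); D#4 is not a chord tone.
It is approached by step up from C#4 and left by step up to E4.
Step in, step out in the same direction — a passing tone.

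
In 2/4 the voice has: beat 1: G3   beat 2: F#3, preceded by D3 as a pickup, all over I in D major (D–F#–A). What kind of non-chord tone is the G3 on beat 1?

Appoggiatura.

The harmony at that moment is D major triad (D, F#, A); G3 is not a chord tone.
It is approached by leap up from D3 and left by step down to F#3.
Leap in, step out, metrically accented — an appoggiatura.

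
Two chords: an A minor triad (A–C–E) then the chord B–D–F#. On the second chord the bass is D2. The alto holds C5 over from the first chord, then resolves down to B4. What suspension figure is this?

At the second chord the bass is D2. The suspended C5 lies a seventh above the bass; after resolving down by step to B4, the interval above the bass becomes a sixth.
Suspension figures are named by those two intervals: 7–6.

7–6 suspension.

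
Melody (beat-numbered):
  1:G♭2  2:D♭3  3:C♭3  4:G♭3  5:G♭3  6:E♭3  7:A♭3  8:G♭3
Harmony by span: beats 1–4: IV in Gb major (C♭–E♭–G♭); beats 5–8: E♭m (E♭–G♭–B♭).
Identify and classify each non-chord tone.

D♭3 (beat 2) — appoggiatura; A♭3 (beat 7) — appoggiatura.

The harmony at that moment is C♭ major triad (C♭, E♭, G♭); D♭3 is not a chord tone.
It is approached by leap up from G♭2 and left by step down to C♭3.
Leap in, step out — an appoggiatura.
The harmony at that moment is E♭ minor triad (E♭, G♭, B♭); A♭3 is not a chord tone.
It is approached by leap up from E♭3 and left by step down to G♭3.
Leap in, step out — an appoggiatura.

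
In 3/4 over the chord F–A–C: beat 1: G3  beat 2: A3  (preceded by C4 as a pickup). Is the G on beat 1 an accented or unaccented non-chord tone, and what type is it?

Accented appoggiatura.

The harmony at that moment is F major triad (F, A, C); G3 is not a chord tone.
It is approached by leap down from C4 and left by step up to A3.
Leap in, step out — an appoggiatura.
It falls on the downbeat, so it is accented.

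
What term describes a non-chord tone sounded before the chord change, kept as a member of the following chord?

Anticipation.

Approach: ahead of the chord change (typically by step), so it is dissonant against the current harmony. Departure: none — the same pitch is restated or held and is a chord tone of the new harmony.
Dissonant first, consonant once the harmony catches up: the note simply arrives early — an anticipation. (The reverse timing, consonant first and dissonant after the change, would be a suspension or retardation.)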